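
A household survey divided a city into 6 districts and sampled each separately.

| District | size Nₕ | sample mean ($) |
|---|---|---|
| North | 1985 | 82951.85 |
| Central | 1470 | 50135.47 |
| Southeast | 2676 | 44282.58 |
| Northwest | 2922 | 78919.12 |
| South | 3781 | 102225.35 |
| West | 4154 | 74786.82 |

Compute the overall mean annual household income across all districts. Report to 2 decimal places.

75620.37

N = 1985 + 1470 + 2676 + 2922 + 3781 + 4154 = 16988.
The stratified mean weights each stratum mean by its population share Nₕ/N.
Σ Nₕx̄ₕ = 1985·82951.85 + 1470·50135.47 + 2676·44282.58 + 2922·78919.12 + 3781·102225.35 + 4154·74786.82 = 164659422.25 + 73699140.9 + 118500184.08 + 230601668.64 + 386514048.35 + 310664450.28 = 1284638914.5.
Divide by N: 1284638914.5 / 16988 = 75620.3741... → 75620.37.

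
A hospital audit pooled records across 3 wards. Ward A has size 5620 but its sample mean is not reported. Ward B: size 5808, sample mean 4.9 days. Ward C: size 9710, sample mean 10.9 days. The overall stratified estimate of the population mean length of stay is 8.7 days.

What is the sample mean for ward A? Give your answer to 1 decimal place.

8.8

N = 5620 + 5808 + 9710 = 21138.
Overall total = μ·N = 8.7·21138 = 183900.6.
Subtract the known strata: 5808·4.9 + 9710·10.9 = 134298.2.
Remaining total for ward A: 183900.6 − 134298.2 = 49602.4.
Divide by its size: 49602.4 / 5620 = 8.826... → 8.8.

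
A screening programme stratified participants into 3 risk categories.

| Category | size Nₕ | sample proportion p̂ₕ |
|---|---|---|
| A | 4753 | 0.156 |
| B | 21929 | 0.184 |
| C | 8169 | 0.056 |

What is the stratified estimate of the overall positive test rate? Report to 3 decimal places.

0.150

N = 4753 + 21929 + 8169 = 34851.
Overall proportion = Σ (Nₕ/N)·p̂ₕ.
Σ Nₕp̂ₕ = 741.468 + 4034.936 + 457.464 = 5233.868.
5233.868 / 34851 = 0.15018... → 0.150.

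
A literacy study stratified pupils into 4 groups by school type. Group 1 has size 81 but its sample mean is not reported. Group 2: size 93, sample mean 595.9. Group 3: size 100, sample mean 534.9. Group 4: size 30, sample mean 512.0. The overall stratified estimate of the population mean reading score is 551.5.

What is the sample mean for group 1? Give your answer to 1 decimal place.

535.6

N = 81 + 93 + 100 + 30 = 304.
Overall total = μ·N = 551.5·304 = 167656.
Subtract the known strata: 93·595.9 + 100·534.9 + 30·512.0 = 124268.7.
Remaining total for group 1: 167656 − 124268.7 = 43387.3.
Divide by its size: 43387.3 / 81 = 535.646... → 535.6.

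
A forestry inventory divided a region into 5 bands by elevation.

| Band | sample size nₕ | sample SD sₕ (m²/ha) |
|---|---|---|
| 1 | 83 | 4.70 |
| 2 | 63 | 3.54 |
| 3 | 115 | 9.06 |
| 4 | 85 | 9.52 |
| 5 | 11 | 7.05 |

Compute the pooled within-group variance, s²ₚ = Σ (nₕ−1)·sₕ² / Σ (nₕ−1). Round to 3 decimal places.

56.977

Degrees of freedom: 82 + 62 + 114 + 84 + 10 = 352.
Σ(nₕ−1)sₕ² = 82·22.09 + 62·12.5316 + 114·82.0836 + 84·90.6304 + 10·49.7025 = 20055.8482.
s²ₚ = 20055.8482 / 352 = 56.97684... → 56.977.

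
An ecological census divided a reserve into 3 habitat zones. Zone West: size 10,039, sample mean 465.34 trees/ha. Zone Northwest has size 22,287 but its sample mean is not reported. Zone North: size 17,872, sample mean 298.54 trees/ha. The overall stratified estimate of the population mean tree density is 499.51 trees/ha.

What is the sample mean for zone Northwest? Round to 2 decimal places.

Σ Nₕx̄ₕ = N·μ, so 22287·x̄_Northwest = 50198·499.51 − (10039·465.34 + 17872·298.54).
= 25074402.98 − 10007055.14 = 15067347.84.
x̄_Northwest = 15067347.84 / 22287 = 676.0599... → 676.06.

676.06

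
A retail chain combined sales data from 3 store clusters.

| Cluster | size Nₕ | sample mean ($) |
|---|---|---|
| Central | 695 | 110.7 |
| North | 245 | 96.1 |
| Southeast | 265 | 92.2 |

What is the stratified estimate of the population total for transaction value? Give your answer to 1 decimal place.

124914.0

Central: 695·110.7 = 76936.5
North: 245·96.1 = 23544.5
Southeast: 265·92.2 = 24433
τ̂ = Σ Nₕx̄ₕ = 124914.0.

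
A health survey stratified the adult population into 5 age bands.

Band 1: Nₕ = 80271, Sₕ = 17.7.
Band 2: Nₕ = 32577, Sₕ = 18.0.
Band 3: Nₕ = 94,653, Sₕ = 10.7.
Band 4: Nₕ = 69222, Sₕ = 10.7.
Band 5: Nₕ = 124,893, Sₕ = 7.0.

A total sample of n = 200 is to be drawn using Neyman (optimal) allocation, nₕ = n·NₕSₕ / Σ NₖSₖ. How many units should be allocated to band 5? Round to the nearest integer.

38

1: NₕSₕ = 80271·17.7 = 1420796.7
2: NₕSₕ = 32577·18.0 = 586386
3: NₕSₕ = 94653·10.7 = 1012787.1
4: NₕSₕ = 69222·10.7 = 740675.4
5: NₕSₕ = 124893·7.0 = 874251
Σ NₕSₕ = 4634896.2.
n_5 = 200·874251/4634896.2 = 37.725... → 38.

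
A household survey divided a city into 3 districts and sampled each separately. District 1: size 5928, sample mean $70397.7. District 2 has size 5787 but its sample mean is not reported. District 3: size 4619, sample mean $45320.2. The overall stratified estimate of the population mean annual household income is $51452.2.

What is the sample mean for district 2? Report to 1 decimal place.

N = 5928 + 5787 + 4619 = 16334.
Overall total = μ·N = 51452.2·16334 = 840420234.8.
Subtract the known strata: 5928·70397.7 + 4619·45320.2 = 626651569.4.
Remaining total for district 2: 840420234.8 − 626651569.4 = 213768665.4.
Divide by its size: 213768665.4 / 5787 = 36939.462... → 36939.5.

36939.5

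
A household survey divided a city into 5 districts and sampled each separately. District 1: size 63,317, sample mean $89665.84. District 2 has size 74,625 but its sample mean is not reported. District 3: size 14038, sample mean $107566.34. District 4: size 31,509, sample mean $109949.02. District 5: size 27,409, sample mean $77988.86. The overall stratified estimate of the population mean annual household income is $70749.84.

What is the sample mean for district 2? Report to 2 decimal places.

28564.57

N = 63317 + 74625 + 14038 + 31509 + 27409 = 210898.
Overall total = μ·N = 70749.84·210898 = 14920999756.32.
Subtract the known strata: 63317·89665.84 + 14038·107566.34 + 31509·109949.02 + 27409·77988.86 = 12789368607.12.
Remaining total for district 2: 14920999756.32 − 12789368607.12 = 2131631149.2.
Divide by its size: 2131631149.2 / 74625 = 28564.5715... → 28564.57.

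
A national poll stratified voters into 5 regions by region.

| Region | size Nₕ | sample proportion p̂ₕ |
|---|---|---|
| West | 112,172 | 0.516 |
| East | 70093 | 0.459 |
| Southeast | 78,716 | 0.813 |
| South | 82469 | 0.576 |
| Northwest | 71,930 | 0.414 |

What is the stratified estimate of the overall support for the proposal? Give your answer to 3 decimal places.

0.557

N = 112172 + 70093 + 78716 + 82469 + 71930 = 415380.
Overall proportion = Σ (Nₕ/N)·p̂ₕ.
Σ Nₕp̂ₕ = 57880.752 + 32172.687 + 63996.108 + 47502.144 + 29779.02 = 231330.711.
231330.711 / 415380 = 0.55691... → 0.557.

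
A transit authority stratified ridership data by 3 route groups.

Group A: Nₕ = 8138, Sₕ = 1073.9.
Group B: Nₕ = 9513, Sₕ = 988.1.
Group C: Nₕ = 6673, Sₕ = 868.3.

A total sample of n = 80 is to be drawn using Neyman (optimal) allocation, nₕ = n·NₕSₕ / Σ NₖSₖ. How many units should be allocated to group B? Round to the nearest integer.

A: NₕSₕ = 8138·1073.9 = 8739398.2
B: NₕSₕ = 9513·988.1 = 9399795.3
C: NₕSₕ = 6673·868.3 = 5794165.9
Σ NₕSₕ = 23933359.4.
n_B = 80·9399795.3/23933359.4 = 31.420... → 31.

31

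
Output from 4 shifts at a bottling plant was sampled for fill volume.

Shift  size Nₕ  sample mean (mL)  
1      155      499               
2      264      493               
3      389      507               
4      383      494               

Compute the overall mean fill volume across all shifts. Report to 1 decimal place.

498.7

N = 1191; weights Wₕ = Nₕ/N = (0.1301, 0.2217, 0.3266, 0.3216).
x̄_st = Σ Wₕ·x̄ₕ = 0.1301·499 + 0.2217·493 + 0.3266·507 + 0.3216·494 ≈ 498.675...
→ 498.7.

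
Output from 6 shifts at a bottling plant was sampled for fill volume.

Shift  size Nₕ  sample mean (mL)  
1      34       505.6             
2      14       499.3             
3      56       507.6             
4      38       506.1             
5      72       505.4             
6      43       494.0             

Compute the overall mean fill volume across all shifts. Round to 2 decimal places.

503.77

N = 34 + 14 + 56 + 38 + 72 + 43 = 257.
The stratified mean weights each stratum mean by its population share Nₕ/N.
Σ Nₕx̄ₕ = 34·505.6 + 14·499.3 + 56·507.6 + 38·506.1 + 72·505.4 + 43·494.0 = 17190.4 + 6990.2 + 28425.6 + 19231.8 + 36388.8 + 21242 = 129468.8.
Divide by N: 129468.8 / 257 = 503.7696... → 503.77.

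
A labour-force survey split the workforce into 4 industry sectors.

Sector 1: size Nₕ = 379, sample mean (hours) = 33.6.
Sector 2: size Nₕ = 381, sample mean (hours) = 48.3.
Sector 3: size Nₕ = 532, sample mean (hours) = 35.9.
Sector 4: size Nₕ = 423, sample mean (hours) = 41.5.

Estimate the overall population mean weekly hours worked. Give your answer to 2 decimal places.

39.53

N = 379 + 381 + 532 + 423 = 1715.
Overall mean = Σ (Nₕ/N)·x̄ₕ — weight by population share, not a simple average.
Σ Nₕx̄ₕ = 379·33.6 + 381·48.3 + 532·35.9 + 423·41.5 = 12734.4 + 18402.3 + 19098.8 + 17554.5 = 67790.
Divide by N: 67790 / 1715 = 39.5277... → 39.53.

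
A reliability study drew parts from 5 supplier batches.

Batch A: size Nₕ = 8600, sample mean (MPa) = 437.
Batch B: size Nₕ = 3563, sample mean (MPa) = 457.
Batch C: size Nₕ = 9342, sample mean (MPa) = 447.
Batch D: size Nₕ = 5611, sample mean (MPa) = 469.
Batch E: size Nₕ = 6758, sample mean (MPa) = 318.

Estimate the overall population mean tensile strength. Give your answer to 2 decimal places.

N = 33874; weights Wₕ = Nₕ/N = (0.2539, 0.1052, 0.2758, 0.1656, 0.1995).
x̄_st = Σ Wₕ·x̄ₕ = 0.2539·437 + 0.1052·457 + 0.2758·447 + 0.1656·469 + 0.1995·318 ≈ 423.4211...
→ 423.42.

423.42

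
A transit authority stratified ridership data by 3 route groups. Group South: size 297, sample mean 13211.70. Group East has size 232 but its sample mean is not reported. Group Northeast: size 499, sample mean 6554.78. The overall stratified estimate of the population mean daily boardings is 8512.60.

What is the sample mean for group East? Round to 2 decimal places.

N = 297 + 232 + 499 = 1028.
Overall total = μ·N = 8512.60·1028 = 8750952.8.
Subtract the known strata: 297·13211.70 + 499·6554.78 = 7194710.12.
Remaining total for group East: 8750952.8 − 7194710.12 = 1556242.68.
Divide by its size: 1556242.68 / 232 = 6707.9426... → 6707.94.

6707.94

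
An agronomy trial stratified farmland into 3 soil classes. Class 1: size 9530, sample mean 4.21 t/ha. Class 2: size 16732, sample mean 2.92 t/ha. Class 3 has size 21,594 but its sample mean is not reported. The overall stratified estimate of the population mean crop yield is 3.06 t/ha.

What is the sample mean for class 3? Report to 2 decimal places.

2.66

N = 9530 + 16732 + 21594 = 47856.
Overall total = μ·N = 3.06·47856 = 146439.36.
Subtract the known strata: 9530·4.21 + 16732·2.92 = 88978.74.
Remaining total for class 3: 146439.36 − 88978.74 = 57460.62.
Divide by its size: 57460.62 / 21594 = 2.6610... → 2.66.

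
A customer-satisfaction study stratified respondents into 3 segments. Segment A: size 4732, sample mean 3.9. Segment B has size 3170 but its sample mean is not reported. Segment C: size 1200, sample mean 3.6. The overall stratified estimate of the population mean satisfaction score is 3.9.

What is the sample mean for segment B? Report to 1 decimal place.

4.0

Σ Nₕx̄ₕ = N·μ, so 3170·x̄_B = 9102·3.9 − (4732·3.9 + 1200·3.6).
= 35497.8 − 22774.8 = 12723.
x̄_B = 12723 / 3170 = 4.014... → 4.0.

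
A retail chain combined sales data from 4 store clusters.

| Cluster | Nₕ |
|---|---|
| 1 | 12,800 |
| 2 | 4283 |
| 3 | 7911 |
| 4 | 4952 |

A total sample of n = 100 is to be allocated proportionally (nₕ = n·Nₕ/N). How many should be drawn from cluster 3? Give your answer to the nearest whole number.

N = 12800 + 4283 + 7911 + 4952 = 29946.
n_3 = 100·7911/29946 = 26.418... → 26.

26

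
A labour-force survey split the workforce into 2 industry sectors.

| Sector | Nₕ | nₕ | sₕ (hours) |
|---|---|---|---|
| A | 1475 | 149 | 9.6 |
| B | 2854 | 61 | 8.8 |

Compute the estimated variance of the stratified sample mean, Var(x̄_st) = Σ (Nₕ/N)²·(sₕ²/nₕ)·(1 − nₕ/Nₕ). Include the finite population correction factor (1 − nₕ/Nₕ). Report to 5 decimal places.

0.60454

N = 4329; Wₕ = Nₕ/N.
sector A: (1475/4329)²·9.6²/149·(1 − 149/1475) = 0.06455302
sector B: (2854/4329)²·8.8²/61·(1 − 61/2854) = 0.53998941
Sum = 0.60454243 → 0.60454.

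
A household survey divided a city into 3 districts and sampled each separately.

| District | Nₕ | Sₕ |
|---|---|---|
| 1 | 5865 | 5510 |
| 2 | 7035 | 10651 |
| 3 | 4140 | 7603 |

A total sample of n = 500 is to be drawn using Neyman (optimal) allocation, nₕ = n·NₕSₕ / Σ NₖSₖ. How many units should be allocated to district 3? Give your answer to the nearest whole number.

Σ NₕSₕ = 5865·5510 + 7035·10651 + 4140·7603 = 138722355.
Share for 3: 31476420/138722355 = 0.22690.
n_3 = 500 × 0.22690 = 113.451... → 113.

113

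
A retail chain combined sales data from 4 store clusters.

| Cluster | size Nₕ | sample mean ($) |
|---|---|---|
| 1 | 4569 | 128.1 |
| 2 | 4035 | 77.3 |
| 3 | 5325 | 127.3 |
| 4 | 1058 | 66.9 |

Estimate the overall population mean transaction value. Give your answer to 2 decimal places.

109.82

N = 4569 + 4035 + 5325 + 1058 = 14987.
Weight each subgroup mean by Nₕ/N and sum.
Σ Nₕx̄ₕ = 4569·128.1 + 4035·77.3 + 5325·127.3 + 1058·66.9 = 585288.9 + 311905.5 + 677872.5 + 70780.2 = 1645847.1.
Divide by N: 1645847.1 / 14987 = 109.8183... → 109.82.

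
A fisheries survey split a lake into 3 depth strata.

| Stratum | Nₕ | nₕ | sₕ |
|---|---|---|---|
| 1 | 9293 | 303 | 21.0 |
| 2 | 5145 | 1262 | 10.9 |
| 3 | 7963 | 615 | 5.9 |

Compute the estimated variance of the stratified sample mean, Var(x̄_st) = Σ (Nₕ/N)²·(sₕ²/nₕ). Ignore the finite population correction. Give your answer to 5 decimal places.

N = 22401. Term for each stratum: Wₕ²sₕ²/nₕ.
Var(x̄_st) = 0.25047998 + 0.00496626 + 0.00715233 = 0.26259857 → 0.26260.

0.26260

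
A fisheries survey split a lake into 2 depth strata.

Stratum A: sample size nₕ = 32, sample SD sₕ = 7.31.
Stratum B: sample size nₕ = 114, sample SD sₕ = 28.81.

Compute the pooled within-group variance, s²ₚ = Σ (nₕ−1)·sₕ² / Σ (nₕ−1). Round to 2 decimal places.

A: (32−1)·7.31² = 31·53.4361 = 1656.5191
B: (114−1)·28.81² = 113·830.0161 = 93791.8193
Numerator = 95448.3384; denominator = Σ(nₕ−1) = 144.
s²ₚ = 95448.3384/144 = 662.8357... → 662.84.

662.84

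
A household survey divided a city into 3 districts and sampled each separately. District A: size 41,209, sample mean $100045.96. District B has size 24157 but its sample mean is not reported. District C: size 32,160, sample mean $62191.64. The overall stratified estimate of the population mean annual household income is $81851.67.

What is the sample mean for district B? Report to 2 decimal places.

76987.58

N = 41209 + 24157 + 32160 = 97526.
Overall total = μ·N = 81851.67·97526 = 7982665968.42.
Subtract the known strata: 41209·100045.96 + 32160·62191.64 = 6122877108.04.
Remaining total for district B: 7982665968.42 − 6122877108.04 = 1859788860.38.
Divide by its size: 1859788860.38 / 24157 = 76987.5755... → 76987.58.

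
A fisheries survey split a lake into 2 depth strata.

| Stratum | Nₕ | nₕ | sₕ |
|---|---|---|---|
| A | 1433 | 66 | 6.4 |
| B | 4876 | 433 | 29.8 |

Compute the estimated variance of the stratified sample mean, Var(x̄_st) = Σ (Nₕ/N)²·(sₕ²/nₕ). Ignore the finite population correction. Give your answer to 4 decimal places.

N = 6309; Wₕ = Nₕ/N.
stratum A: (1433/6309)²·6.4²/66 = 0.0320175
stratum B: (4876/6309)²·29.8²/433 = 1.2250420
Sum = 1.2570595 → 1.2571.

1.2571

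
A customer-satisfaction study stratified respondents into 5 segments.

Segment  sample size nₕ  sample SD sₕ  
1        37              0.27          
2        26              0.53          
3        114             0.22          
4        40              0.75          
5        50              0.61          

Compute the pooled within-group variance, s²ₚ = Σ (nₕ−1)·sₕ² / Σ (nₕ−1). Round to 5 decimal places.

0.21102

Degrees of freedom: 36 + 25 + 113 + 39 + 49 = 262.
Σ(nₕ−1)sₕ² = 36·0.0729 + 25·0.2809 + 113·0.0484 + 39·0.5625 + 49·0.3721 = 55.2865.
s²ₚ = 55.2865 / 262 = 0.2110172... → 0.21102.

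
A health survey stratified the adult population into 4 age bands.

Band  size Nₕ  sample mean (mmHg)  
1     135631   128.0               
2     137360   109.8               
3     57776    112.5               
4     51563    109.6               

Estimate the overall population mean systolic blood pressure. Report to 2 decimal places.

116.64

x̄_st = (Σ Nₕx̄ₕ) / (Σ Nₕ) = (135631·128.0 + 137360·109.8 + 57776·112.5 + 51563·109.6) / 382330
= 44594000.8 / 382330 = 116.6375... → 116.64.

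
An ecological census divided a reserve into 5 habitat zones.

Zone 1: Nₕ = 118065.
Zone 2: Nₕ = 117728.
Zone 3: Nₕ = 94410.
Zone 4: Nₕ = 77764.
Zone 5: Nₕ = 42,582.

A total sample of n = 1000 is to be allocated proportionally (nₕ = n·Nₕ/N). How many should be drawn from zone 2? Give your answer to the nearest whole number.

Share of zone 2 = 117728/450549 = 0.26130.
Allocate 1000 × 0.26130 = 261.299... → 261.

261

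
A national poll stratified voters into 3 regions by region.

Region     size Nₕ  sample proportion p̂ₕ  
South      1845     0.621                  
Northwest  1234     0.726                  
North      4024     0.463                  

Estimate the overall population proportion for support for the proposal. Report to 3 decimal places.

0.550

Wₕ = Nₕ/N with N = 7103: 0.2597, 0.1737, 0.5665.
p̂_st = 0.2597·0.621 + 0.1737·0.726 + 0.5665·0.463 ≈ 0.54973... → 0.550.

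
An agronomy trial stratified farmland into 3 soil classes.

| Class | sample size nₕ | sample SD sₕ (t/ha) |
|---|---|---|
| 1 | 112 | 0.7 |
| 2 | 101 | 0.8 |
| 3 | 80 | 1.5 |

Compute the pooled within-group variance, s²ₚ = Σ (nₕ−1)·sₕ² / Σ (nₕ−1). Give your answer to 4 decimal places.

1.0212

1: (112−1)·0.7² = 111·0.49 = 54.39
2: (101−1)·0.8² = 100·0.64 = 64
3: (80−1)·1.5² = 79·2.25 = 177.75
Numerator = 296.14; denominator = Σ(nₕ−1) = 290.
s²ₚ = 296.14/290 = 1.021172... → 1.0212.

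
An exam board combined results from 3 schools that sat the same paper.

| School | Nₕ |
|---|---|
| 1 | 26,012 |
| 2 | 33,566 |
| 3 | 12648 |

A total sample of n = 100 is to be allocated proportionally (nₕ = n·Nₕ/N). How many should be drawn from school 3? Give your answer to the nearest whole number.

Share of school 3 = 12648/72226 = 0.17512.
Allocate 100 × 0.17512 = 17.512... → 18.

18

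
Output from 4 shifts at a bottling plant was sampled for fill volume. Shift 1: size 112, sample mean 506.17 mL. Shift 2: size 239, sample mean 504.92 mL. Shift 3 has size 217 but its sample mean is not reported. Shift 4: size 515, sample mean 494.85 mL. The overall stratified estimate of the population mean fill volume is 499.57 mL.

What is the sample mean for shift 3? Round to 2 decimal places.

N = 112 + 239 + 217 + 515 = 1083.
Overall total = μ·N = 499.57·1083 = 541034.31.
Subtract the known strata: 112·506.17 + 239·504.92 + 515·494.85 = 432214.67.
Remaining total for shift 3: 541034.31 − 432214.67 = 108819.64.
Divide by its size: 108819.64 / 217 = 501.4730... → 501.47.

501.47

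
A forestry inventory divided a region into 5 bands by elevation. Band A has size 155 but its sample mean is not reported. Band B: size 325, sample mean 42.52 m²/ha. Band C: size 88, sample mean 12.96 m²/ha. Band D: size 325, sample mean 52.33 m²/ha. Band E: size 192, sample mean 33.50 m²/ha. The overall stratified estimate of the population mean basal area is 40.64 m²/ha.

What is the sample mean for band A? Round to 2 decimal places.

36.75

N = 155 + 325 + 88 + 325 + 192 = 1085.
Overall total = μ·N = 40.64·1085 = 44094.4.
Subtract the known strata: 325·42.52 + 88·12.96 + 325·52.33 + 192·33.50 = 38398.73.
Remaining total for band A: 44094.4 − 38398.73 = 5695.67.
Divide by its size: 5695.67 / 155 = 36.7463... → 36.75.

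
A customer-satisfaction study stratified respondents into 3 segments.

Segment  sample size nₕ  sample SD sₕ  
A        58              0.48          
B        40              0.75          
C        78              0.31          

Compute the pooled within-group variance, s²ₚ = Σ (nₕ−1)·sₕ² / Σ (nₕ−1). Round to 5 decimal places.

0.24549

A: (58−1)·0.48² = 57·0.2304 = 13.1328
B: (40−1)·0.75² = 39·0.5625 = 21.9375
C: (78−1)·0.31² = 77·0.0961 = 7.3997
Numerator = 42.47; denominator = Σ(nₕ−1) = 173.
s²ₚ = 42.47/173 = 0.2454913... → 0.24549.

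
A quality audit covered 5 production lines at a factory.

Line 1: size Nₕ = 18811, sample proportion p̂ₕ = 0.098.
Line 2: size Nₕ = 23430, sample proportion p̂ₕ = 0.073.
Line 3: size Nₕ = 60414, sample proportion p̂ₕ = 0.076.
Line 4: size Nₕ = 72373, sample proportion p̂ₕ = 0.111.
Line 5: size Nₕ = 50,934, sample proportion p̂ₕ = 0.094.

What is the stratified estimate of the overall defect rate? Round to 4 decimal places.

N = 18811 + 23430 + 60414 + 72373 + 50934 = 225962.
Overall proportion = Σ (Nₕ/N)·p̂ₕ.
Σ Nₕp̂ₕ = 1843.478 + 1710.39 + 4591.464 + 8033.403 + 4787.796 = 20966.531.
20966.531 / 225962 = 0.092788... → 0.0928.

0.0928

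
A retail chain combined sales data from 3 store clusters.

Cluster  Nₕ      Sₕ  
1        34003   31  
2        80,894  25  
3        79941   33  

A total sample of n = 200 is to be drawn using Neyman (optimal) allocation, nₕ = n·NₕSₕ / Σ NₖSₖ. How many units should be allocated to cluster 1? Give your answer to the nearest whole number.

37

Σ NₕSₕ = 34003·31 + 80894·25 + 79941·33 = 5714496.
Share for 1: 1054093/5714496 = 0.18446.
n_1 = 200 × 0.18446 = 36.892... → 37.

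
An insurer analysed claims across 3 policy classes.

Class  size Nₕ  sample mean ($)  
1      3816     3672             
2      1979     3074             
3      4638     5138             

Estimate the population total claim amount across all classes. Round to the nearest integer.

43925842

Population total = Σ Nₕ·x̄ₕ (each stratum's size times its mean).
3816·3672 + 1979·3074 + 4638·5138 = 14012352 + 6083446 + 23830044 = 43925842.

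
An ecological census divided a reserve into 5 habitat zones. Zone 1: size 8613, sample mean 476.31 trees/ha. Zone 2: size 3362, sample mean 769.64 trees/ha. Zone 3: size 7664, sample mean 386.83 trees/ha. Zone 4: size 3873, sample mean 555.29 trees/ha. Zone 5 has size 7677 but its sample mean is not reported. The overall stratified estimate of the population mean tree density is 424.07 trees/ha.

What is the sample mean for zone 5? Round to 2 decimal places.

N = 8613 + 3362 + 7664 + 3873 + 7677 = 31189.
Overall total = μ·N = 424.07·31189 = 13226319.23.
Subtract the known strata: 8613·476.31 + 3362·769.64 + 7664·386.83 + 3873·555.29 = 11805291.
Remaining total for zone 5: 13226319.23 − 11805291 = 1421028.23.
Divide by its size: 1421028.23 / 7677 = 185.1020... → 185.10.

185.10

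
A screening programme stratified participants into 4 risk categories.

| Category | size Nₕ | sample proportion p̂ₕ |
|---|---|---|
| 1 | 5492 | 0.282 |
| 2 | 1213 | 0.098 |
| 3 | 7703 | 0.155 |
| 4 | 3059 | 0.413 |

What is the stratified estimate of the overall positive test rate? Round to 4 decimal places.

0.2362

Wₕ = Nₕ/N with N = 17467: 0.3144, 0.0694, 0.4410, 0.1751.
p̂_st = 0.3144·0.282 + 0.0694·0.098 + 0.4410·0.155 + 0.1751·0.413 ≈ 0.236157... → 0.2362.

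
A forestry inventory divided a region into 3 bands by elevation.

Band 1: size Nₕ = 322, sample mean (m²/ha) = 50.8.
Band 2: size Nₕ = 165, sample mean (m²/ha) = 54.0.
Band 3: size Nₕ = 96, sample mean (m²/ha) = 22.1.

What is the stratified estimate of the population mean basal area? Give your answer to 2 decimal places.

x̄_st = (Σ Nₕx̄ₕ) / (Σ Nₕ) = (322·50.8 + 165·54.0 + 96·22.1) / 583
= 27389.2 / 583 = 46.9798... → 46.98.

46.98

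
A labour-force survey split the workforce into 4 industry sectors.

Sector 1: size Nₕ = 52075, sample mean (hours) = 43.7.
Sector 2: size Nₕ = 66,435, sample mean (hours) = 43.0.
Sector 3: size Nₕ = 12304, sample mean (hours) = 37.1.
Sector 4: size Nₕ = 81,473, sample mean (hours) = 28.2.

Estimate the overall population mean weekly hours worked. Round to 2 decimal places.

37.15

N = 52075 + 66435 + 12304 + 81473 = 212287.
Weight each subgroup mean by Nₕ/N and sum.
Σ Nₕx̄ₕ = 52075·43.7 + 66435·43.0 + 12304·37.1 + 81473·28.2 = 2275677.5 + 2856705 + 456478.4 + 2297538.6 = 7886399.5.
Divide by N: 7886399.5 / 212287 = 37.1497... → 37.15.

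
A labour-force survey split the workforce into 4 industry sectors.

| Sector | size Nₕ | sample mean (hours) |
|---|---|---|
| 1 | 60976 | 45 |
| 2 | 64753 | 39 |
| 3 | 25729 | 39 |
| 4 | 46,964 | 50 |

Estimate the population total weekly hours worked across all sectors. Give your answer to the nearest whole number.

1: 60976·45 = 2743920
2: 64753·39 = 2525367
3: 25729·39 = 1003431
4: 46964·50 = 2348200
τ̂ = Σ Nₕx̄ₕ = 8620918.

8620918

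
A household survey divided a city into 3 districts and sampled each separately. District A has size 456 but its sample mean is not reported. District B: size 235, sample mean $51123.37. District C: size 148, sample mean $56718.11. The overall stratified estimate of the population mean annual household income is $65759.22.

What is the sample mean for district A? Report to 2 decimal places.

N = 456 + 235 + 148 = 839.
Overall total = μ·N = 65759.22·839 = 55171985.58.
Subtract the known strata: 235·51123.37 + 148·56718.11 = 20408272.23.
Remaining total for district A: 55171985.58 − 20408272.23 = 34763713.35.
Divide by its size: 34763713.35 / 456 = 76236.2135... → 76236.21.

76236.21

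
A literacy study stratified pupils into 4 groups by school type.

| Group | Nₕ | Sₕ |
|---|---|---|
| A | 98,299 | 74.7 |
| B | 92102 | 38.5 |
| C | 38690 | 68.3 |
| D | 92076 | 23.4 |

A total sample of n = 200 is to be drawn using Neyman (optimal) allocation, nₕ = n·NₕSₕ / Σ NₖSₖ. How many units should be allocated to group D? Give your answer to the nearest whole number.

27

Σ NₕSₕ = 98299·74.7 + 92102·38.5 + 38690·68.3 + 92076·23.4 = 15685967.7.
Share for D: 2154578.4/15685967.7 = 0.13736.
n_D = 200 × 0.13736 = 27.471... → 27.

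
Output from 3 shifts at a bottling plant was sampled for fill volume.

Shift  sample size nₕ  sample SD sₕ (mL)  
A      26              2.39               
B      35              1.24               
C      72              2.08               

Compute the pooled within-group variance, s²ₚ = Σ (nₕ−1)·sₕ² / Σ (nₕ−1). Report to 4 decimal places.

Degrees of freedom: 25 + 34 + 71 = 130.
Σ(nₕ−1)sₕ² = 25·5.7121 + 34·1.5376 + 71·4.3264 = 502.2553.
s²ₚ = 502.2553 / 130 = 3.863502... → 3.8635.

3.8635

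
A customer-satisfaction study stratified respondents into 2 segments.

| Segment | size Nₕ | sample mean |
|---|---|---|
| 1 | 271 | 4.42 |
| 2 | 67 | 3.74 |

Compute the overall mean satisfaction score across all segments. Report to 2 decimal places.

x̄_st = (Σ Nₕx̄ₕ) / (Σ Nₕ) = (271·4.42 + 67·3.74) / 338
= 1448.4 / 338 = 4.2852... → 4.29.

4.29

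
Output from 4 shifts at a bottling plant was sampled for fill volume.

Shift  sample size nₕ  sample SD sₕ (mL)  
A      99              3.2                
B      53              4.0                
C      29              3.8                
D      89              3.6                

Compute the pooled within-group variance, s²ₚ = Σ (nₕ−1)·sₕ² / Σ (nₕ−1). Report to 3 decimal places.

12.708

Degrees of freedom: 98 + 52 + 28 + 88 = 266.
Σ(nₕ−1)sₕ² = 98·10.24 + 52·16 + 28·14.44 + 88·12.96 = 3380.32.
s²ₚ = 3380.32 / 266 = 12.70797... → 12.708.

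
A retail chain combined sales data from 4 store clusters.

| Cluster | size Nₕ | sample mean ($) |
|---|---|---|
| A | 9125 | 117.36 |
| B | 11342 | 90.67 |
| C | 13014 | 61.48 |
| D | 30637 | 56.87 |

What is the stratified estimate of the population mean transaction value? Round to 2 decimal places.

72.39

N = 9125 + 11342 + 13014 + 30637 = 64118.
The stratified mean weights each stratum mean by its population share Nₕ/N.
Σ Nₕx̄ₕ = 9125·117.36 + 11342·90.67 + 13014·61.48 + 30637·56.87 = 1070910 + 1028379.14 + 800100.72 + 1742326.19 = 4641716.05.
Divide by N: 4641716.05 / 64118 = 72.3933... → 72.39.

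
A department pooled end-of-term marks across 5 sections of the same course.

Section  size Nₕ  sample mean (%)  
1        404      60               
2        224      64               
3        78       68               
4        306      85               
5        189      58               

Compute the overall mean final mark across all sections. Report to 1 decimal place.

x̄_st = (Σ Nₕx̄ₕ) / (Σ Nₕ) = (404·60 + 224·64 + 78·68 + 306·85 + 189·58) / 1201
= 80852 / 1201 = 67.321... → 67.3.

67.3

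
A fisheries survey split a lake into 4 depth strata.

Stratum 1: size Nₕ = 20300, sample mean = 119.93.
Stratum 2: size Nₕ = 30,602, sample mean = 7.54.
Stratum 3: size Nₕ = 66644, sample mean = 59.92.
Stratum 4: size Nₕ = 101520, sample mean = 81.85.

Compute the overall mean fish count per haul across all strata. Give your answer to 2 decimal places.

N = 20300 + 30602 + 66644 + 101520 = 219066.
Weight each subgroup mean by Nₕ/N and sum.
Σ Nₕx̄ₕ = 20300·119.93 + 30602·7.54 + 66644·59.92 + 101520·81.85 = 2434579 + 230739.08 + 3993308.48 + 8309412 = 14968038.56.
Divide by N: 14968038.56 / 219066 = 68.3266... → 68.33.

68.33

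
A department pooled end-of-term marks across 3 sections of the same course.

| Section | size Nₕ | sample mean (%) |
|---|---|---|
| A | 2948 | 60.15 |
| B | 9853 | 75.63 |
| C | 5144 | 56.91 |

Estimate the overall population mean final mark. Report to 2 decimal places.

67.72

N = 2948 + 9853 + 5144 = 17945.
Weight each subgroup mean by Nₕ/N and sum.
Σ Nₕx̄ₕ = 2948·60.15 + 9853·75.63 + 5144·56.91 = 177322.2 + 745182.39 + 292745.04 = 1215249.63.
Divide by N: 1215249.63 / 17945 = 67.7208... → 67.72.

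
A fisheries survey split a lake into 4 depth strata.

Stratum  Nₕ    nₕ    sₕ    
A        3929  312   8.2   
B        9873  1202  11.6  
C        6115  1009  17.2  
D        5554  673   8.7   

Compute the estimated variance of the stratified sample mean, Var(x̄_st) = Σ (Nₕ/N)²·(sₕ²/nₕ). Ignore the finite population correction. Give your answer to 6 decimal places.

0.044194

N = 25471; Wₕ = Nₕ/N.
stratum A: (3929/25471)²·8.2²/312 = 0.005127966
stratum B: (9873/25471)²·11.6²/1202 = 0.016819682
stratum C: (6115/25471)²·17.2²/1009 = 0.016899220
stratum D: (5554/25471)²·8.7²/673 = 0.005347407
Sum = 0.044194275 → 0.044194.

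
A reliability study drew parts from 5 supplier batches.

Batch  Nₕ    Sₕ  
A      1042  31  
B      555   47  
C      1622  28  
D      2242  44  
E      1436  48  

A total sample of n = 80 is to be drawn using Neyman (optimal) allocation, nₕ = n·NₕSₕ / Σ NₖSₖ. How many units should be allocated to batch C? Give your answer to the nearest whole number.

13

A: NₕSₕ = 1042·31 = 32302
B: NₕSₕ = 555·47 = 26085
C: NₕSₕ = 1622·28 = 45416
D: NₕSₕ = 2242·44 = 98648
E: NₕSₕ = 1436·48 = 68928
Σ NₕSₕ = 271379.
n_C = 80·45416/271379 = 13.388... → 13.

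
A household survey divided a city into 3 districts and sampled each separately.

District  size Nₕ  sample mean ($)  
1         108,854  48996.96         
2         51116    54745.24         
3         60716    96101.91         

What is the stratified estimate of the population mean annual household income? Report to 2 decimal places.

63288.09

x̄_st = (Σ Nₕx̄ₕ) / (Σ Nₕ) = (108854·48996.96 + 51116·54745.24 + 60716·96101.91) / 220686
= 13966796339.24 / 220686 = 63288.0941... → 63288.09.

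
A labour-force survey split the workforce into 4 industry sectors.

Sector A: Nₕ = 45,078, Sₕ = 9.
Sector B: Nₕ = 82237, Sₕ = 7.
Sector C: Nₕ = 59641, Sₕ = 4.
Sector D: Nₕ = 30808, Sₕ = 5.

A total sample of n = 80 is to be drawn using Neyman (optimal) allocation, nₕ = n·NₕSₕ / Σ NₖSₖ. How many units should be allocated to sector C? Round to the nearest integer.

A: NₕSₕ = 45078·9 = 405702
B: NₕSₕ = 82237·7 = 575659
C: NₕSₕ = 59641·4 = 238564
D: NₕSₕ = 30808·5 = 154040
Σ NₕSₕ = 1373965.
n_C = 80·238564/1373965 = 13.891... → 14.

14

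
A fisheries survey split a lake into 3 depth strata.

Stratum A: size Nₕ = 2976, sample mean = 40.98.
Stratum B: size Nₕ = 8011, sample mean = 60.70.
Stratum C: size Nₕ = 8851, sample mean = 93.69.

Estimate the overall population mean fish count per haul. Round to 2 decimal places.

N = 2976 + 8011 + 8851 = 19838.
Overall mean = Σ (Nₕ/N)·x̄ₕ — weight by population share, not a simple average.
Σ Nₕx̄ₕ = 2976·40.98 + 8011·60.70 + 8851·93.69 = 121956.48 + 486267.7 + 829250.19 = 1437474.37.
Divide by N: 1437474.37 / 19838 = 72.4606... → 72.46.

72.46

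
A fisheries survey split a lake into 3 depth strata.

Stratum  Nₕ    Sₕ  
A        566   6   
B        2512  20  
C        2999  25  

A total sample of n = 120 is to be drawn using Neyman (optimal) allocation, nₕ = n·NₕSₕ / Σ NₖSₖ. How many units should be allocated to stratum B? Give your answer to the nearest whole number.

A: NₕSₕ = 566·6 = 3396
B: NₕSₕ = 2512·20 = 50240
C: NₕSₕ = 2999·25 = 74975
Σ NₕSₕ = 128611.
n_B = 120·50240/128611 = 46.876... → 47.

47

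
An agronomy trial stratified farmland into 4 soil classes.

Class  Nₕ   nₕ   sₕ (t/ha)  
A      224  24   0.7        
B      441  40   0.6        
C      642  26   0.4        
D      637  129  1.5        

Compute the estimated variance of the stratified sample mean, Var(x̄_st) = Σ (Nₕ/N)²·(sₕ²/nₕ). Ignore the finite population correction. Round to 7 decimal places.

0.0032781

N = 1944; Wₕ = Nₕ/N.
class A: (224/1944)²·0.7²/24 = 0.0002710743
class B: (441/1944)²·0.6²/40 = 0.0004631559
class C: (642/1944)²·0.4²/26 = 0.0006711571
class D: (637/1944)²·1.5²/129 = 0.0018727472
Sum = 0.0032781344 → 0.0032781.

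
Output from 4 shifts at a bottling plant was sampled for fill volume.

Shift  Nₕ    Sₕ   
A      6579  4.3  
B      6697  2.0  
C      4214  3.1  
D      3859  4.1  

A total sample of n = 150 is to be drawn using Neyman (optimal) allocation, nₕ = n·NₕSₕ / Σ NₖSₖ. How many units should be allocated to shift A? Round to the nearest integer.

60

Σ NₕSₕ = 6579·4.3 + 6697·2.0 + 4214·3.1 + 3859·4.1 = 70569.
Share for A: 28289.7/70569 = 0.40088.
n_A = 150 × 0.40088 = 60.132... → 60.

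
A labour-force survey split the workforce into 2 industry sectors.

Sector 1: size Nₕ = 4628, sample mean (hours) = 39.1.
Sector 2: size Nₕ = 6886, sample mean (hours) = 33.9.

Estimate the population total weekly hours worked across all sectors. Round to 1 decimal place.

414390.2

1: 4628·39.1 = 180954.8
2: 6886·33.9 = 233435.4
τ̂ = Σ Nₕx̄ₕ = 414390.2.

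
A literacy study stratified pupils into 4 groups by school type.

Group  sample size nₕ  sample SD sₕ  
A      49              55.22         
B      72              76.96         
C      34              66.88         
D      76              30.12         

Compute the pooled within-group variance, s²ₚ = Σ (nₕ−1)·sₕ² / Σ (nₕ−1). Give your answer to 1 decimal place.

Degrees of freedom: 48 + 71 + 33 + 75 = 227.
Σ(nₕ−1)sₕ² = 48·3049.2484 + 71·5922.8416 + 33·4472.9344 + 75·907.2144 = 782533.592.
s²ₚ = 782533.592 / 227 = 3447.285... → 3447.3.

3447.3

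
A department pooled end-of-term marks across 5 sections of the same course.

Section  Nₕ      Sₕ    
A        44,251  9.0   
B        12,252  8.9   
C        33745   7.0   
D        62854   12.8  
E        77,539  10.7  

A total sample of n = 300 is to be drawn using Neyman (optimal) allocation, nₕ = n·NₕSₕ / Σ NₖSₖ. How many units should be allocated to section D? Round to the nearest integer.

102

Σ NₕSₕ = 44251·9.0 + 12252·8.9 + 33745·7.0 + 62854·12.8 + 77539·10.7 = 2377715.3.
Share for D: 804531.2/2377715.3 = 0.33836.
n_D = 300 × 0.33836 = 101.509... → 102.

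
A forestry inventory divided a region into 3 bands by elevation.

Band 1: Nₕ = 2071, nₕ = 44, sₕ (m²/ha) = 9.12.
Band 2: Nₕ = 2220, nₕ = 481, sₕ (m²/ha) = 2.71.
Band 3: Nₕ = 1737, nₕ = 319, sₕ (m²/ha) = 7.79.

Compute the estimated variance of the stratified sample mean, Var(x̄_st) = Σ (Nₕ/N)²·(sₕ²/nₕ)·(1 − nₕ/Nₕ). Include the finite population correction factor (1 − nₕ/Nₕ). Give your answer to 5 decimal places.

N = 6028; Wₕ = Nₕ/N.
band 1: (2071/6028)²·9.12²/44·(1 − 44/2071) = 0.21838578
band 2: (2220/6028)²·2.71²/481·(1 − 481/2220) = 0.00162218
band 3: (1737/6028)²·7.79²/319·(1 − 319/1737) = 0.01289478
Sum = 0.23290274 → 0.23290.

0.23290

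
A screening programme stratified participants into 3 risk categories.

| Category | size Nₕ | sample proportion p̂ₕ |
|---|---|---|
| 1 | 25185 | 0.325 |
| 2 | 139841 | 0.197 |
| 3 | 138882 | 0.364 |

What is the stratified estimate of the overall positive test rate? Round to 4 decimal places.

N = 25185 + 139841 + 138882 = 303908.
Overall proportion = Σ (Nₕ/N)·p̂ₕ.
Σ Nₕp̂ₕ = 8185.125 + 27548.677 + 50553.048 = 86286.85.
86286.85 / 303908 = 0.283924... → 0.2839.

0.2839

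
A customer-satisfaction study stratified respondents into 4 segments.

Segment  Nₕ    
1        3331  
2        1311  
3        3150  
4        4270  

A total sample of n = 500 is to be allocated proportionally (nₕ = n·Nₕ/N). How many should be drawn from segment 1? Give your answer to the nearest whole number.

Share of segment 1 = 3331/12062 = 0.27616.
Allocate 500 × 0.27616 = 138.078... → 138.

138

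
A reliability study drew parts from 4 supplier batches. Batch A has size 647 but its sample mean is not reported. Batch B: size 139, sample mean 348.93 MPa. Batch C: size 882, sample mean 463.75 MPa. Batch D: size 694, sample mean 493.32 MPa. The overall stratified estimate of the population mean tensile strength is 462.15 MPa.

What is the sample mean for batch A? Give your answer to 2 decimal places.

N = 647 + 139 + 882 + 694 = 2362.
Overall total = μ·N = 462.15·2362 = 1091598.3.
Subtract the known strata: 139·348.93 + 882·463.75 + 694·493.32 = 799892.85.
Remaining total for batch A: 1091598.3 − 799892.85 = 291705.45.
Divide by its size: 291705.45 / 647 = 450.8585... → 450.86.

450.86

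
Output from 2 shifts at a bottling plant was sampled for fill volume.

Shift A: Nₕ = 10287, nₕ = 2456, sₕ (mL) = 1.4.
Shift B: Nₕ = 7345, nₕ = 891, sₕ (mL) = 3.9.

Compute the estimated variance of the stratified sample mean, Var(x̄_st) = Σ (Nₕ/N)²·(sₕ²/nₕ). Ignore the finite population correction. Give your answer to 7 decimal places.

N = 17632; Wₕ = Nₕ/N.
shift A: (10287/17632)²·1.4²/2456 = 0.0002716452
shift B: (7345/17632)²·3.9²/891 = 0.0029623199
Sum = 0.0032339651 → 0.0032340.

0.0032340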